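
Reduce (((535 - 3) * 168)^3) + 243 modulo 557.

535 - 3 = 532
532 * 168 = 89376 ≡ 256 (mod 557)
(256)^3 ≡ 376 (mod 557)
376 + 243 = 619 ≡ 62 (mod 557)

62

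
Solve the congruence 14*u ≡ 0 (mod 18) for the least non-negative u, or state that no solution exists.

0

gcd(14, 18) = 2, and 2 | 0, so solutions exist.
Divide through by 2: 7*u mod 9 = 0.
7⁻¹ ≡ 4 (mod 9).
u ≡ 4*0 ≡ 0 (mod 9).
The smallest non-negative solution is u = 0.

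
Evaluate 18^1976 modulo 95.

By square-and-multiply:
1976 in binary is 11110111000, i.e. 1976 = 1024 + 512 + 256 + 128 + 32 + 16 + 8.
18^1 ≡ 18 (mod 95)
18^2 ≡ 18^2 = 324 ≡ 39 (mod 95)
18^4 ≡ 39^2 = 1521 ≡ 1 (mod 95)
18^8 ≡ 1^2 = 1 (mod 95)
18^16 ≡ 1^2 = 1 (mod 95)
18^32 ≡ 1^2 = 1 (mod 95)
18^64 ≡ 1^2 = 1 (mod 95)
18^128 ≡ 1^2 = 1 (mod 95)
18^256 ≡ 1^2 = 1 (mod 95)
18^512 ≡ 1^2 = 1 (mod 95)
18^1024 ≡ 1^2 = 1 (mod 95)
18^1976 = 18^1024 * 18^512 * 18^256 * 18^128 * 18^32 * 18^16 * 18^8 ≡ 1 * 1 * 1 * 1 * 1 * 1 * 1 (mod 95).
Accumulate the product:
1 * 1 = 1
1 * 1 = 1
1 * 1 = 1
1 * 1 = 1
1 * 1 = 1
1 * 1 = 1

1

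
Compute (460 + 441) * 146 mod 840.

460 + 441 = 901 ≡ 61 (mod 840)
61 * 146 = 8906 ≡ 506 (mod 840)

506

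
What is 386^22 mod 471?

208

By square-and-multiply:
386^1 ≡ 386 (mod 471)
386^2 ≡ 386^2 = 148996 ≡ 160 (mod 471)
386^4 ≡ 160^2 = 25600 ≡ 166 (mod 471)
386^8 ≡ 166^2 = 27556 ≡ 238 (mod 471)
386^16 ≡ 238^2 = 56644 ≡ 124 (mod 471)
386^22 = 386^16 × 386^4 × 386^2 ≡ 124 × 166 × 160 (mod 471).
Accumulate the product:
124 × 166 = 20584 ≡ 331
331 × 160 = 52960 ≡ 208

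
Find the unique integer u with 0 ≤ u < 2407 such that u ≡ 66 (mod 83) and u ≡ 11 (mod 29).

1809

83⁻¹ mod 29: 83*7 ≡ 1 (mod 29), so 83⁻¹ ≡ 7.
u = 66 + 83*((11 − 66)*7 mod 29) = 66 + 83*21 = 1809.
Check: 1809 mod 83 = 66, 1809 mod 29 = 11. ✓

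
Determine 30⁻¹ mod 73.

By the extended Euclidean algorithm:
73 = 2×30 + 13
30 = 2×13 + 4
13 = 3×4 + 1
4 = 4×1 + 0
gcd(30, 73) = 1, so the inverse exists.
Bézout: 1 = 7×73 − 17×30.
So 30⁻¹ ≡ −17 ≡ 56 (mod 73).

56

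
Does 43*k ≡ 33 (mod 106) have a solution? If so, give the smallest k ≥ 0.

gcd(43, 106) = 1, so a unique solution mod 106 exists.
43⁻¹ ≡ 37 (mod 106).
k ≡ 37*33 ≡ 55 (mod 106).

55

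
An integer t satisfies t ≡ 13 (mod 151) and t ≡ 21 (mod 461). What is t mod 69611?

151⁻¹ mod 461: 151*403 ≡ 1 (mod 461), so 151⁻¹ ≡ 403.
t = 13 + 151*((21 − 13)*403 mod 461) = 13 + 151*458 = 69171.

69171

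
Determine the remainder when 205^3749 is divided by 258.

157

Compute successive squares:
205^1 ≡ 205 (mod 258)
205^2 ≡ 205^2 = 42025 ≡ 229 (mod 258)
205^4 ≡ 229^2 = 52441 ≡ 67 (mod 258)
205^8 ≡ 67^2 = 4489 ≡ 103 (mod 258)
205^16 ≡ 103^2 = 10609 ≡ 31 (mod 258)
205^32 ≡ 31^2 = 961 ≡ 187 (mod 258)
205^64 ≡ 187^2 = 34969 ≡ 139 (mod 258)
205^128 ≡ 139^2 = 19321 ≡ 229 (mod 258)
205^256 ≡ 229^2 = 52441 ≡ 67 (mod 258)
205^512 ≡ 67^2 = 4489 ≡ 103 (mod 258)
205^1024 ≡ 103^2 = 10609 ≡ 31 (mod 258)
205^2048 ≡ 31^2 = 961 ≡ 187 (mod 258)
205^3749 = 205^2048 * 205^1024 * 205^512 * 205^128 * 205^32 * 205^4 * 205^1 ≡ 187 * 31 * 103 * 229 * 187 * 67 * 205 (mod 258).
Accumulate the product:
187 * 31 = 5797 ≡ 121
121 * 103 = 12463 ≡ 79
79 * 229 = 18091 ≡ 31
31 * 187 = 5797 ≡ 121
121 * 67 = 8107 ≡ 109
109 * 205 = 22345 ≡ 157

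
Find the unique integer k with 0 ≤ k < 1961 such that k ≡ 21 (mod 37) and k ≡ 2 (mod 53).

1168

37⁻¹ mod 53: 37×43 ≡ 1 (mod 53), so 37⁻¹ ≡ 43.
k = 21 + 37×((2 − 21)×43 mod 53) = 21 + 37×31 = 1168.
Check: 1168 mod 37 = 21, 1168 mod 53 = 2. ✓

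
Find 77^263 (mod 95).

58

263 in binary is 100000111, i.e. 263 = 256 + 4 + 2 + 1.
77^1 ≡ 77 (mod 95)
77^2 ≡ 77^2 = 5929 ≡ 39 (mod 95)
77^4 ≡ 39^2 = 1521 ≡ 1 (mod 95)
77^8 ≡ 1^2 = 1 (mod 95)
77^16 ≡ 1^2 = 1 (mod 95)
77^32 ≡ 1^2 = 1 (mod 95)
77^64 ≡ 1^2 = 1 (mod 95)
77^128 ≡ 1^2 = 1 (mod 95)
77^256 ≡ 1^2 = 1 (mod 95)
77^263 = 77^256 * 77^4 * 77^2 * 77^1 ≡ 1 * 1 * 39 * 77 (mod 95).
Accumulate the product:
1 * 1 = 1
1 * 39 = 39
39 * 77 = 3003 ≡ 58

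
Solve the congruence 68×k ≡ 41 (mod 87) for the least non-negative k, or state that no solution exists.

gcd(68, 87) = 1, so a unique solution mod 87 exists.
68⁻¹ ≡ 32 (mod 87).
k ≡ 32×41 ≡ 7 (mod 87).

7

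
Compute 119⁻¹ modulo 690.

29

Run the extended Euclidean algorithm:
690 = 5·119 + 95
119 = 1·95 + 24
95 = 3·24 + 23
24 = 1·23 + 1
23 = 23·1 + 0
gcd(119, 690) = 1, so the inverse exists.
Bézout: 1 = −5·690 + 29·119.
So 119⁻¹ ≡ 29 (mod 690).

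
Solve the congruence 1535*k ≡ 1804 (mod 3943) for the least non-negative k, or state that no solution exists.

gcd(1535, 3943) = 1, so a unique solution mod 3943 exists.
1535⁻¹ ≡ 2448 (mod 3943).
k ≡ 2448*1804 ≡ 32 (mod 3943).

32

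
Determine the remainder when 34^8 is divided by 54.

4

Using repeated squaring:
34^1 ≡ 34 (mod 54)
34^2 ≡ 34^2 = 1156 ≡ 22 (mod 54)
34^4 ≡ 22^2 = 484 ≡ 52 (mod 54)
34^8 ≡ 52^2 = 2704 ≡ 4 (mod 54)
So 34^8 ≡ 4 (mod 54).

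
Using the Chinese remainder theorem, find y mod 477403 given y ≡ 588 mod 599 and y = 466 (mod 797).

324048

599⁻¹ mod 797: 599*479 ≡ 1 (mod 797), so 599⁻¹ ≡ 479.
y = 588 + 599*((466 − 588)*479 mod 797) = 588 + 599*540 = 324048.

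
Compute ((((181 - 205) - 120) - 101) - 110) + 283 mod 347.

181 - 205 = -24 ≡ 323 (mod 347)
323 - 120 = 203
203 - 101 = 102
102 - 110 = -8 ≡ 339 (mod 347)
339 + 283 = 622 ≡ 275 (mod 347)

275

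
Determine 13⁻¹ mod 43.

10

43 = 3*13 + 4
13 = 3*4 + 1
4 = 4*1 + 0
gcd(13, 43) = 1, so the inverse exists.
Bézout: 1 = −3*43 + 10*13.
So 13⁻¹ ≡ 10 (mod 43).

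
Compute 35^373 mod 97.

373 in binary is 101110101, i.e. 373 = 256 + 64 + 32 + 16 + 4 + 1.
35^1 ≡ 35 (mod 97)
35^2 ≡ 35^2 = 1225 ≡ 61 (mod 97)
35^4 ≡ 61^2 = 3721 ≡ 35 (mod 97)
35^8 ≡ 35^2 = 1225 ≡ 61 (mod 97)
35^16 ≡ 61^2 = 3721 ≡ 35 (mod 97)
35^32 ≡ 35^2 = 1225 ≡ 61 (mod 97)
35^64 ≡ 61^2 = 3721 ≡ 35 (mod 97)
35^128 ≡ 35^2 = 1225 ≡ 61 (mod 97)
35^256 ≡ 61^2 = 3721 ≡ 35 (mod 97)
35^373 = 35^256 * 35^64 * 35^32 * 35^16 * 35^4 * 35^1 ≡ 35 * 35 * 61 * 35 * 35 * 35 (mod 97).
Accumulate the product:
35 * 35 = 1225 ≡ 61
61 * 61 = 3721 ≡ 35
35 * 35 = 1225 ≡ 61
61 * 35 = 2135 ≡ 1
1 * 35 = 35

35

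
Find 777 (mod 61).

777 = 12·61 + 45, so 777 ≡ 45 (mod 61).

45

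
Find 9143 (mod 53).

27

9143 = 172*53 + 27, so 9143 ≡ 27 (mod 53).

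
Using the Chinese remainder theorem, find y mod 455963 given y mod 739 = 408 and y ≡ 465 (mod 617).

739⁻¹ mod 617: 739·440 ≡ 1 (mod 617), so 739⁻¹ ≡ 440.
y = 408 + 739·((465 − 408)·440 mod 617) = 408 + 739·400 = 296008.

296008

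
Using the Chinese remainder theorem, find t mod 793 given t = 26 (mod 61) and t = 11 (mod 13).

61⁻¹ mod 13: 61*3 ≡ 1 (mod 13), so 61⁻¹ ≡ 3.
t = 26 + 61*((11 − 26)*3 mod 13) = 26 + 61*7 = 453.

453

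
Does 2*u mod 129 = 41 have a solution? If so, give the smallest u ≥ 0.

gcd(2, 129) = 1, so a unique solution mod 129 exists.
2⁻¹ ≡ 65 (mod 129).
u ≡ 65*41 ≡ 85 (mod 129).

85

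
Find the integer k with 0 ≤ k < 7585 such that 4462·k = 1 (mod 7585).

5693

By the extended Euclidean algorithm:
7585 = 1*4462 + 3123
4462 = 1*3123 + 1339
3123 = 2*1339 + 445
1339 = 3*445 + 4
445 = 111*4 + 1
4 = 4*1 + 0
gcd(4462, 7585) = 1, so the inverse exists.
Back-substitute for 1:
1 = 1*445 − 111*4
  = −111*1339 + 334*445
  = 334*3123 − 779*1339
  = −779*4462 + 1113*3123
  = 1113*7585 − 1892*4462
So 4462⁻¹ ≡ −1892 ≡ 5693 (mod 7585).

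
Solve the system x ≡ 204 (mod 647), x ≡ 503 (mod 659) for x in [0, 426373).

647⁻¹ mod 659: 647*604 ≡ 1 (mod 659), so 647⁻¹ ≡ 604.
x = 204 + 647*((503 − 204)*604 mod 659) = 204 + 647*30 = 19614.

19614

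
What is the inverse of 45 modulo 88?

By the extended Euclidean algorithm:
88 = 1·45 + 43
45 = 1·43 + 2
43 = 21·2 + 1
2 = 2·1 + 0
gcd(45, 88) = 1, so the inverse exists.
Back-substitute for 1:
1 = 1·43 − 21·2
  = −21·45 + 22·43
  = 22·88 − 43·45
So 45⁻¹ ≡ −43 ≡ 45 (mod 88).

45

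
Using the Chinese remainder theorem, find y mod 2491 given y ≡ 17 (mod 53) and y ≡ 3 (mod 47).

53⁻¹ mod 47: 53*8 ≡ 1 (mod 47), so 53⁻¹ ≡ 8.
y = 17 + 53*((3 − 17)*8 mod 47) = 17 + 53*29 = 1554.

1554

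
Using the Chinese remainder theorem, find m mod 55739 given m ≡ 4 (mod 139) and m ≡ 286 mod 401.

14321

139⁻¹ mod 401: 139*326 ≡ 1 (mod 401), so 139⁻¹ ≡ 326.
m = 4 + 139*((286 − 4)*326 mod 401) = 4 + 139*103 = 14321.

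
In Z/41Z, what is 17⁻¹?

29

By the extended Euclidean algorithm:
41 = 2*17 + 7
17 = 2*7 + 3
7 = 2*3 + 1
3 = 3*1 + 0
gcd(17, 41) = 1, so the inverse exists.
Back-substitute for 1:
1 = 1*7 − 2*3
  = −2*17 + 5*7
  = 5*41 − 12*17
So 17⁻¹ ≡ −12 ≡ 29 (mod 41).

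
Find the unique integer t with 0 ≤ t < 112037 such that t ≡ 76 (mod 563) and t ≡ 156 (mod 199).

58065

563⁻¹ mod 199: 563·158 ≡ 1 (mod 199), so 563⁻¹ ≡ 158.
t = 76 + 563·((156 − 76)·158 mod 199) = 76 + 563·103 = 58065.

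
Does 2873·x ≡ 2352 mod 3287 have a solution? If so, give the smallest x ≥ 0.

gcd(2873, 3287) = 1, so a unique solution mod 3287 exists.
2873⁻¹ ≡ 1183 (mod 3287).
x ≡ 1183·2352 ≡ 1614 (mod 3287).

1614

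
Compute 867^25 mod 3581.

3273

By square-and-multiply:
867^1 ≡ 867 (mod 3581)
867^2 ≡ 867^2 = 751689 ≡ 3260 (mod 3581)
867^4 ≡ 3260^2 = 10627600 ≡ 2773 (mod 3581)
867^8 ≡ 2773^2 = 7689529 ≡ 1122 (mod 3581)
867^16 ≡ 1122^2 = 1258884 ≡ 1953 (mod 3581)
867^25 = 867^16 × 867^8 × 867^1 ≡ 1953 × 1122 × 867 (mod 3581).
Accumulate the product:
1953 × 1122 = 2191266 ≡ 3275
3275 × 867 = 2839425 ≡ 3273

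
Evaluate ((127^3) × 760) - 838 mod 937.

25

(127)^3 ≡ 101 (mod 937)
101 × 760 = 76760 ≡ 863 (mod 937)
863 - 838 = 25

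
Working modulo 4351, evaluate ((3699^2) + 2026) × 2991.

(3699)^2 ≡ 3057 (mod 4351)
3057 + 2026 = 5083 ≡ 732 (mod 4351)
732 × 2991 = 2189412 ≡ 859 (mod 4351)

859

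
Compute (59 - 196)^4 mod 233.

98

59 - 196 = -137 ≡ 96 (mod 233)
(96)^4 ≡ 98 (mod 233)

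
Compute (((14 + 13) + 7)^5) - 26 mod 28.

22

14 + 13 = 27
27 + 7 = 34 ≡ 6 (mod 28)
(6)^5 ≡ 20 (mod 28)
20 - 26 = -6 ≡ 22 (mod 28)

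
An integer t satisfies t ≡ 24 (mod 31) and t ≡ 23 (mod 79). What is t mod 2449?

31⁻¹ mod 79: 31·51 ≡ 1 (mod 79), so 31⁻¹ ≡ 51.
t = 24 + 31·((23 − 24)·51 mod 79) = 24 + 31·28 = 892.

892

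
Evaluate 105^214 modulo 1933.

214 in binary is 11010110, i.e. 214 = 128 + 64 + 16 + 4 + 2.
105^1 ≡ 105 (mod 1933)
105^2 ≡ 105^2 = 11025 ≡ 1360 (mod 1933)
105^4 ≡ 1360^2 = 1849600 ≡ 1652 (mod 1933)
105^8 ≡ 1652^2 = 2729104 ≡ 1641 (mod 1933)
105^16 ≡ 1641^2 = 2692881 ≡ 212 (mod 1933)
105^32 ≡ 212^2 = 44944 ≡ 485 (mod 1933)
105^64 ≡ 485^2 = 235225 ≡ 1332 (mod 1933)
105^128 ≡ 1332^2 = 1774224 ≡ 1663 (mod 1933)
105^214 = 105^128 * 105^64 * 105^16 * 105^4 * 105^2 ≡ 1663 * 1332 * 212 * 1652 * 1360 (mod 1933).
Accumulate the product:
1663 * 1332 = 2215116 ≡ 1831
1831 * 212 = 388172 ≡ 1572
1572 * 1652 = 2596944 ≡ 925
925 * 1360 = 1258000 ≡ 1550

1550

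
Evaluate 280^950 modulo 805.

280^1 ≡ 280 (mod 805)
280^2 ≡ 280^2 = 78400 ≡ 315 (mod 805)
280^4 ≡ 315^2 = 99225 ≡ 210 (mod 805)
280^8 ≡ 210^2 = 44100 ≡ 630 (mod 805)
280^16 ≡ 630^2 = 396900 ≡ 35 (mod 805)
280^32 ≡ 35^2 = 1225 ≡ 420 (mod 805)
280^64 ≡ 420^2 = 176400 ≡ 105 (mod 805)
280^128 ≡ 105^2 = 11025 ≡ 560 (mod 805)
280^256 ≡ 560^2 = 313600 ≡ 455 (mod 805)
280^512 ≡ 455^2 = 207025 ≡ 140 (mod 805)
280^950 = 280^512 × 280^256 × 280^128 × 280^32 × 280^16 × 280^4 × 280^2 ≡ 140 × 455 × 560 × 420 × 35 × 210 × 315 (mod 805).
Accumulate the product:
140 × 455 = 63700 ≡ 105
105 × 560 = 58800 ≡ 35
35 × 420 = 14700 ≡ 210
210 × 35 = 7350 ≡ 105
105 × 210 = 22050 ≡ 315
315 × 315 = 99225 ≡ 210

210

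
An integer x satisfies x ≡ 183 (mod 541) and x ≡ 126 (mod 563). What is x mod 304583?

541⁻¹ mod 563: 541·435 ≡ 1 (mod 563), so 541⁻¹ ≡ 435.
x = 183 + 541·((126 − 183)·435 mod 563) = 183 + 541·540 = 292323.
Check: 292323 mod 541 = 183, 292323 mod 563 = 126. ✓

292323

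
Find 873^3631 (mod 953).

786

By square-and-multiply:
873^1 ≡ 873 (mod 953)
873^2 ≡ 873^2 = 762129 ≡ 682 (mod 953)
873^4 ≡ 682^2 = 465124 ≡ 60 (mod 953)
873^8 ≡ 60^2 = 3600 ≡ 741 (mod 953)
873^16 ≡ 741^2 = 549081 ≡ 153 (mod 953)
873^32 ≡ 153^2 = 23409 ≡ 537 (mod 953)
873^64 ≡ 537^2 = 288369 ≡ 563 (mod 953)
873^128 ≡ 563^2 = 316969 ≡ 573 (mod 953)
873^256 ≡ 573^2 = 328329 ≡ 497 (mod 953)
873^512 ≡ 497^2 = 247009 ≡ 182 (mod 953)
873^1024 ≡ 182^2 = 33124 ≡ 722 (mod 953)
873^2048 ≡ 722^2 = 521284 ≡ 946 (mod 953)
873^3631 = 873^2048 * 873^1024 * 873^512 * 873^32 * 873^8 * 873^4 * 873^2 * 873^1 ≡ 946 * 722 * 182 * 537 * 741 * 60 * 682 * 873 (mod 953).
Accumulate the product:
946 * 722 = 683012 ≡ 664
664 * 182 = 120848 ≡ 770
770 * 537 = 413490 ≡ 841
841 * 741 = 623181 ≡ 872
872 * 60 = 52320 ≡ 858
858 * 682 = 585156 ≡ 14
14 * 873 = 12222 ≡ 786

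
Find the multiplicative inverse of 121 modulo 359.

270

Apply the Euclidean algorithm and back-substitute:
359 = 2×121 + 117
121 = 1×117 + 4
117 = 29×4 + 1
4 = 4×1 + 0
gcd(121, 359) = 1, so the inverse exists.
Bézout: 1 = 30×359 − 89×121.
So 121⁻¹ ≡ −89 ≡ 270 (mod 359).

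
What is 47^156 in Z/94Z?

156 in binary is 10011100, i.e. 156 = 128 + 16 + 8 + 4.
47^1 ≡ 47 (mod 94)
47^2 ≡ 47^2 = 2209 ≡ 47 (mod 94)
47^4 ≡ 47^2 = 2209 ≡ 47 (mod 94)
47^8 ≡ 47^2 = 2209 ≡ 47 (mod 94)
47^16 ≡ 47^2 = 2209 ≡ 47 (mod 94)
47^32 ≡ 47^2 = 2209 ≡ 47 (mod 94)
47^64 ≡ 47^2 = 2209 ≡ 47 (mod 94)
47^128 ≡ 47^2 = 2209 ≡ 47 (mod 94)
47^156 = 47^128 · 47^16 · 47^8 · 47^4 ≡ 47 · 47 · 47 · 47 (mod 94).
Accumulate the product:
47 · 47 = 2209 ≡ 47
47 · 47 = 2209 ≡ 47
47 · 47 = 2209 ≡ 47

47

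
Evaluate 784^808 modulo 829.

809

784^1 ≡ 784 (mod 829)
784^2 ≡ 784^2 = 614656 ≡ 367 (mod 829)
784^4 ≡ 367^2 = 134689 ≡ 391 (mod 829)
784^8 ≡ 391^2 = 152881 ≡ 345 (mod 829)
784^16 ≡ 345^2 = 119025 ≡ 478 (mod 829)
784^32 ≡ 478^2 = 228484 ≡ 509 (mod 829)
784^64 ≡ 509^2 = 259081 ≡ 433 (mod 829)
784^128 ≡ 433^2 = 187489 ≡ 135 (mod 829)
784^256 ≡ 135^2 = 18225 ≡ 816 (mod 829)
784^512 ≡ 816^2 = 665856 ≡ 169 (mod 829)
784^808 = 784^512 × 784^256 × 784^32 × 784^8 ≡ 169 × 816 × 509 × 345 (mod 829).
Accumulate the product:
169 × 816 = 137904 ≡ 290
290 × 509 = 147610 ≡ 48
48 × 345 = 16560 ≡ 809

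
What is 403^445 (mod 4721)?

By square-and-multiply:
403^1 ≡ 403 (mod 4721)
403^2 ≡ 403^2 = 162409 ≡ 1895 (mod 4721)
403^4 ≡ 1895^2 = 3591025 ≡ 3065 (mod 4721)
403^8 ≡ 3065^2 = 9394225 ≡ 4156 (mod 4721)
403^16 ≡ 4156^2 = 17272336 ≡ 2918 (mod 4721)
403^32 ≡ 2918^2 = 8514724 ≡ 2761 (mod 4721)
403^64 ≡ 2761^2 = 7623121 ≡ 3427 (mod 4721)
403^128 ≡ 3427^2 = 11744329 ≡ 3202 (mod 4721)
403^256 ≡ 3202^2 = 10252804 ≡ 3513 (mod 4721)
403^445 = 403^256 * 403^128 * 403^32 * 403^16 * 403^8 * 403^4 * 403^1 ≡ 3513 * 3202 * 2761 * 2918 * 4156 * 3065 * 403 (mod 4721).
Accumulate the product:
3513 * 3202 = 11248626 ≡ 3204
3204 * 2761 = 8846244 ≡ 3811
3811 * 2918 = 11120498 ≡ 2543
2543 * 4156 = 10568708 ≡ 3110
3110 * 3065 = 9532150 ≡ 451
451 * 403 = 181753 ≡ 2355

2355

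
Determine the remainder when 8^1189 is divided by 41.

5

By square-and-multiply:
8^1 ≡ 8 (mod 41)
8^2 ≡ 8^2 = 64 ≡ 23 (mod 41)
8^4 ≡ 23^2 = 529 ≡ 37 (mod 41)
8^8 ≡ 37^2 = 1369 ≡ 16 (mod 41)
8^16 ≡ 16^2 = 256 ≡ 10 (mod 41)
8^32 ≡ 10^2 = 100 ≡ 18 (mod 41)
8^64 ≡ 18^2 = 324 ≡ 37 (mod 41)
8^128 ≡ 37^2 = 1369 ≡ 16 (mod 41)
8^256 ≡ 16^2 = 256 ≡ 10 (mod 41)
8^512 ≡ 10^2 = 100 ≡ 18 (mod 41)
8^1024 ≡ 18^2 = 324 ≡ 37 (mod 41)
8^1189 = 8^1024 × 8^128 × 8^32 × 8^4 × 8^1 ≡ 37 × 16 × 18 × 37 × 8 (mod 41).
Accumulate the product:
37 × 16 = 592 ≡ 18
18 × 18 = 324 ≡ 37
37 × 37 = 1369 ≡ 16
16 × 8 = 128 ≡ 5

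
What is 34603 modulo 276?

103

34603 = 125×276 + 103, so 34603 ≡ 103 (mod 276).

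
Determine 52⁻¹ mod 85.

By the extended Euclidean algorithm:
85 = 1·52 + 33
52 = 1·33 + 19
33 = 1·19 + 14
19 = 1·14 + 5
14 = 2·5 + 4
5 = 1·4 + 1
4 = 4·1 + 0
gcd(52, 85) = 1, so the inverse exists.
Bézout: 1 = −11·85 + 18·52.
So 52⁻¹ ≡ 18 (mod 85).

18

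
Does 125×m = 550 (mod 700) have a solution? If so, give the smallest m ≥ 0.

10

gcd(125, 700) = 25, and 25 | 550, so solutions exist.
Divide through by 25: 5×m ≡ 22 mod 28.
5⁻¹ ≡ 17 (mod 28).
m ≡ 17×22 ≡ 10 (mod 28).
The smallest non-negative solution is m = 10.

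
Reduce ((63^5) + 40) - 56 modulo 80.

(63)^5 ≡ 63 (mod 80)
63 + 40 = 103 ≡ 23 (mod 80)
23 - 56 = -33 ≡ 47 (mod 80)

47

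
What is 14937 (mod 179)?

14937 = 83*179 + 80, so 14937 ≡ 80 (mod 179).

80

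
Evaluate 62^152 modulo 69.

152 in binary is 10011000, i.e. 152 = 128 + 16 + 8.
62^1 ≡ 62 (mod 69)
62^2 ≡ 62^2 = 3844 ≡ 49 (mod 69)
62^4 ≡ 49^2 = 2401 ≡ 55 (mod 69)
62^8 ≡ 55^2 = 3025 ≡ 58 (mod 69)
62^16 ≡ 58^2 = 3364 ≡ 52 (mod 69)
62^32 ≡ 52^2 = 2704 ≡ 13 (mod 69)
62^64 ≡ 13^2 = 169 ≡ 31 (mod 69)
62^128 ≡ 31^2 = 961 ≡ 64 (mod 69)
62^152 = 62^128 × 62^16 × 62^8 ≡ 64 × 52 × 58 (mod 69).
Accumulate the product:
64 × 52 = 3328 ≡ 16
16 × 58 = 928 ≡ 31

31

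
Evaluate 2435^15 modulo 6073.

Using repeated squaring:
2435^1 ≡ 2435 (mod 6073)
2435^2 ≡ 2435^2 = 5929225 ≡ 1977 (mod 6073)
2435^4 ≡ 1977^2 = 3908529 ≡ 3590 (mod 6073)
2435^8 ≡ 3590^2 = 12888100 ≡ 1194 (mod 6073)
2435^15 = 2435^8 · 2435^4 · 2435^2 · 2435^1 ≡ 1194 · 3590 · 1977 · 2435 (mod 6073).
Accumulate the product:
1194 · 3590 = 4286460 ≡ 4995
4995 · 1977 = 9875115 ≡ 417
417 · 2435 = 1015395 ≡ 1204

1204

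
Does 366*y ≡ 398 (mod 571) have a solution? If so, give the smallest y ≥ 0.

gcd(366, 571) = 1, so a unique solution mod 571 exists.
366⁻¹ ≡ 532 (mod 571).
y ≡ 532*398 ≡ 466 (mod 571).

466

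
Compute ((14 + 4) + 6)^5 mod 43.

14 + 4 = 18
18 + 6 = 24
(24)^5 ≡ 13 (mod 43)

13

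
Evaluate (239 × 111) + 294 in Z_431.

239 × 111 = 26529 ≡ 238 (mod 431)
238 + 294 = 532 ≡ 101 (mod 431)

101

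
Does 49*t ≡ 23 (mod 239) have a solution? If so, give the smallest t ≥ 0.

59

gcd(49, 239) = 1, so a unique solution mod 239 exists.
49⁻¹ ≡ 200 (mod 239).
t ≡ 200*23 ≡ 59 (mod 239).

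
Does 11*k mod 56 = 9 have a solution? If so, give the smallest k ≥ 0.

11

gcd(11, 56) = 1, so a unique solution mod 56 exists.
11⁻¹ ≡ 51 (mod 56).
k ≡ 51*9 ≡ 11 (mod 56).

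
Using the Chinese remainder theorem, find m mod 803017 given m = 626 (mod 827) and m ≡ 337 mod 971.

827⁻¹ mod 971: 827×236 ≡ 1 (mod 971), so 827⁻¹ ≡ 236.
m = 626 + 827×((337 − 626)×236 mod 971) = 626 + 827×737 = 610125.

610125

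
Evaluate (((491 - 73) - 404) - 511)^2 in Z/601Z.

491 - 73 = 418
418 - 404 = 14
14 - 511 = -497 ≡ 104 (mod 601)
(104)^2 ≡ 599 (mod 601)

599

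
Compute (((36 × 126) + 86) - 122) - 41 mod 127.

14

36 × 126 = 4536 ≡ 91 (mod 127)
91 + 86 = 177 ≡ 50 (mod 127)
50 - 122 = -72 ≡ 55 (mod 127)
55 - 41 = 14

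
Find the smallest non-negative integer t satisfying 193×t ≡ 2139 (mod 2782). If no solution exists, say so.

1121

gcd(193, 2782) = 1, so a unique solution mod 2782 exists.
193⁻¹ ≡ 591 (mod 2782).
t ≡ 591×2139 ≡ 1121 (mod 2782).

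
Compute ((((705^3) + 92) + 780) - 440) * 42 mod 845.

259

(705)^3 ≡ 560 (mod 845)
560 + 92 = 652
652 + 780 = 1432 ≡ 587 (mod 845)
587 - 440 = 147
147 * 42 = 6174 ≡ 259 (mod 845)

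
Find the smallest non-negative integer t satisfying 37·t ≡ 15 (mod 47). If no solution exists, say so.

22

gcd(37, 47) = 1, so a unique solution mod 47 exists.
37⁻¹ ≡ 14 (mod 47).
t ≡ 14·15 ≡ 22 (mod 47).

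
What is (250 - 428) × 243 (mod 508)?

434

250 - 428 = -178 ≡ 330 (mod 508)
330 × 243 = 80190 ≡ 434 (mod 508)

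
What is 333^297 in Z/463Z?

Compute successive squares:
297 in binary is 100101001, i.e. 297 = 256 + 32 + 8 + 1.
333^1 ≡ 333 (mod 463)
333^2 ≡ 333^2 = 110889 ≡ 232 (mod 463)
333^4 ≡ 232^2 = 53824 ≡ 116 (mod 463)
333^8 ≡ 116^2 = 13456 ≡ 29 (mod 463)
333^16 ≡ 29^2 = 841 ≡ 378 (mod 463)
333^32 ≡ 378^2 = 142884 ≡ 280 (mod 463)
333^64 ≡ 280^2 = 78400 ≡ 153 (mod 463)
333^128 ≡ 153^2 = 23409 ≡ 259 (mod 463)
333^256 ≡ 259^2 = 67081 ≡ 409 (mod 463)
333^297 = 333^256 * 333^32 * 333^8 * 333^1 ≡ 409 * 280 * 29 * 333 (mod 463).
Accumulate the product:
409 * 280 = 114520 ≡ 159
159 * 29 = 4611 ≡ 444
444 * 333 = 147852 ≡ 155

155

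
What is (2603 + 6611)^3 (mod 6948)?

64

2603 + 6611 = 9214 ≡ 2266 (mod 6948)
(2266)^3 ≡ 64 (mod 6948)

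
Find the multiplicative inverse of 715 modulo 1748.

1748 = 2·715 + 318
715 = 2·318 + 79
318 = 4·79 + 2
79 = 39·2 + 1
2 = 2·1 + 0
gcd(715, 1748) = 1, so the inverse exists.
Bézout: 1 = −353·1748 + 863·715.
So 715⁻¹ ≡ 863 (mod 1748).

863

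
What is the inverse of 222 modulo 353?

97

By the extended Euclidean algorithm:
353 = 1·222 + 131
222 = 1·131 + 91
131 = 1·91 + 40
91 = 2·40 + 11
40 = 3·11 + 7
11 = 1·7 + 4
7 = 1·4 + 3
4 = 1·3 + 1
3 = 3·1 + 0
gcd(222, 353) = 1, so the inverse exists.
Back-substitute for 1:
1 = 1·4 − 1·3
  = −1·7 + 2·4
  = 2·11 − 3·7
  = −3·40 + 11·11
  = 11·91 − 25·40
  = −25·131 + 36·91
  = 36·222 − 61·131
  = −61·353 + 97·222
So 222⁻¹ ≡ 97 (mod 353).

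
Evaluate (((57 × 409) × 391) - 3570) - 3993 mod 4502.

274

57 × 409 = 23313 ≡ 803 (mod 4502)
803 × 391 = 313973 ≡ 3335 (mod 4502)
3335 - 3570 = -235 ≡ 4267 (mod 4502)
4267 - 3993 = 274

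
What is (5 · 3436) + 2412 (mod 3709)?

5 · 3436 = 17180 ≡ 2344 (mod 3709)
2344 + 2412 = 4756 ≡ 1047 (mod 3709)

1047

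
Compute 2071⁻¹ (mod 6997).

By the extended Euclidean algorithm:
6997 = 3×2071 + 784
2071 = 2×784 + 503
784 = 1×503 + 281
503 = 1×281 + 222
281 = 1×222 + 59
222 = 3×59 + 45
59 = 1×45 + 14
45 = 3×14 + 3
14 = 4×3 + 2
3 = 1×2 + 1
2 = 2×1 + 0
gcd(2071, 6997) = 1, so the inverse exists.
Back-substitute for 1:
1 = 1×3 − 1×2
  = −1×14 + 5×3
  = 5×45 − 16×14
  = −16×59 + 21×45
  = 21×222 − 79×59
  = −79×281 + 100×222
  = 100×503 − 179×281
  = −179×784 + 279×503
  = 279×2071 − 737×784
  = −737×6997 + 2490×2071
So 2071⁻¹ ≡ 2490 (mod 6997).

2490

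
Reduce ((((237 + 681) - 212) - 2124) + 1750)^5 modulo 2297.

12

237 + 681 = 918
918 - 212 = 706
706 - 2124 = -1418 ≡ 879 (mod 2297)
879 + 1750 = 2629 ≡ 332 (mod 2297)
(332)^5 ≡ 12 (mod 2297)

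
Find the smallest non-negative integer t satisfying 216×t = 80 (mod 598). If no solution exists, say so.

244

gcd(216, 598) = 2, and 2 | 80, so solutions exist.
Divide through by 2: 108×t ≡ 40 mod 299.
108⁻¹ ≡ 36 (mod 299).
t ≡ 36×40 ≡ 244 (mod 299).
The smallest non-negative solution is t = 244.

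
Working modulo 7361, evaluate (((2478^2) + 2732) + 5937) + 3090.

(2478)^2 ≡ 1410 (mod 7361)
1410 + 2732 = 4142
4142 + 5937 = 10079 ≡ 2718 (mod 7361)
2718 + 3090 = 5808

5808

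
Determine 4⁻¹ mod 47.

47 = 11·4 + 3
4 = 1·3 + 1
3 = 3·1 + 0
gcd(4, 47) = 1, so the inverse exists.
Bézout: 1 = −1·47 + 12·4.
So 4⁻¹ ≡ 12 (mod 47).

12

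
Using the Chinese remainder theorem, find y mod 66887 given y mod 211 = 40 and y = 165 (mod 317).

54689

211⁻¹ mod 317: 211×314 ≡ 1 (mod 317), so 211⁻¹ ≡ 314.
y = 40 + 211×((165 − 40)×314 mod 317) = 40 + 211×259 = 54689.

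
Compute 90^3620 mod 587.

Using repeated squaring:
90^1 ≡ 90 (mod 587)
90^2 ≡ 90^2 = 8100 ≡ 469 (mod 587)
90^4 ≡ 469^2 = 219961 ≡ 423 (mod 587)
90^8 ≡ 423^2 = 178929 ≡ 481 (mod 587)
90^16 ≡ 481^2 = 231361 ≡ 83 (mod 587)
90^32 ≡ 83^2 = 6889 ≡ 432 (mod 587)
90^64 ≡ 432^2 = 186624 ≡ 545 (mod 587)
90^128 ≡ 545^2 = 297025 ≡ 3 (mod 587)
90^256 ≡ 3^2 = 9 (mod 587)
90^512 ≡ 9^2 = 81 (mod 587)
90^1024 ≡ 81^2 = 6561 ≡ 104 (mod 587)
90^2048 ≡ 104^2 = 10816 ≡ 250 (mod 587)
90^3620 = 90^2048 · 90^1024 · 90^512 · 90^32 · 90^4 ≡ 250 · 104 · 81 · 432 · 423 (mod 587).
Accumulate the product:
250 · 104 = 26000 ≡ 172
172 · 81 = 13932 ≡ 431
431 · 432 = 186192 ≡ 113
113 · 423 = 47799 ≡ 252

252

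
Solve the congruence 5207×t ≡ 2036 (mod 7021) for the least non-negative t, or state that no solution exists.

533

gcd(5207, 7021) = 1, so a unique solution mod 7021 exists.
5207⁻¹ ≡ 2659 (mod 7021).
t ≡ 2659×2036 ≡ 533 (mod 7021).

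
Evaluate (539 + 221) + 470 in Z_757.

539 + 221 = 760 ≡ 3 (mod 757)
3 + 470 = 473

473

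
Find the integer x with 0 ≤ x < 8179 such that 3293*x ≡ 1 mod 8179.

688

Apply the Euclidean algorithm and back-substitute:
8179 = 2×3293 + 1593
3293 = 2×1593 + 107
1593 = 14×107 + 95
107 = 1×95 + 12
95 = 7×12 + 11
12 = 1×11 + 1
11 = 11×1 + 0
gcd(3293, 8179) = 1, so the inverse exists.
Bézout: 1 = −277×8179 + 688×3293.
So 3293⁻¹ ≡ 688 (mod 8179).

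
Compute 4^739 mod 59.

29

By square-and-multiply:
4^1 ≡ 4 (mod 59)
4^2 ≡ 4^2 = 16 (mod 59)
4^4 ≡ 16^2 = 256 ≡ 20 (mod 59)
4^8 ≡ 20^2 = 400 ≡ 46 (mod 59)
4^16 ≡ 46^2 = 2116 ≡ 51 (mod 59)
4^32 ≡ 51^2 = 2601 ≡ 5 (mod 59)
4^64 ≡ 5^2 = 25 (mod 59)
4^128 ≡ 25^2 = 625 ≡ 35 (mod 59)
4^256 ≡ 35^2 = 1225 ≡ 45 (mod 59)
4^512 ≡ 45^2 = 2025 ≡ 19 (mod 59)
4^739 = 4^512 * 4^128 * 4^64 * 4^32 * 4^2 * 4^1 ≡ 19 * 35 * 25 * 5 * 16 * 4 (mod 59).
Accumulate the product:
19 * 35 = 665 ≡ 16
16 * 25 = 400 ≡ 46
46 * 5 = 230 ≡ 53
53 * 16 = 848 ≡ 22
22 * 4 = 88 ≡ 29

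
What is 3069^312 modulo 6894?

6417

By square-and-multiply:
312 in binary is 100111000, i.e. 312 = 256 + 32 + 16 + 8.
3069^1 ≡ 3069 (mod 6894)
3069^2 ≡ 3069^2 = 9418761 ≡ 1557 (mod 6894)
3069^4 ≡ 1557^2 = 2424249 ≡ 4455 (mod 6894)
3069^8 ≡ 4455^2 = 19847025 ≡ 6093 (mod 6894)
3069^16 ≡ 6093^2 = 37124649 ≡ 459 (mod 6894)
3069^32 ≡ 459^2 = 210681 ≡ 3861 (mod 6894)
3069^64 ≡ 3861^2 = 14907321 ≡ 2493 (mod 6894)
3069^128 ≡ 2493^2 = 6215049 ≡ 3555 (mod 6894)
3069^256 ≡ 3555^2 = 12638025 ≡ 1323 (mod 6894)
3069^312 = 3069^256 · 3069^32 · 3069^16 · 3069^8 ≡ 1323 · 3861 · 459 · 6093 (mod 6894).
Accumulate the product:
1323 · 3861 = 5108103 ≡ 6543
6543 · 459 = 3003237 ≡ 4347
4347 · 6093 = 26486271 ≡ 6417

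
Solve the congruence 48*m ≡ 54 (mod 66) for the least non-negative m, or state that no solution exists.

8

gcd(48, 66) = 6, and 6 | 54, so solutions exist.
Divide through by 6: 8*m = 9 (mod 11).
8⁻¹ ≡ 7 (mod 11).
m ≡ 7*9 ≡ 8 (mod 11).
The smallest non-negative solution is m = 8.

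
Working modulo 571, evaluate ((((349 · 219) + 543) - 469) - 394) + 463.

60

349 · 219 = 76431 ≡ 488 (mod 571)
488 + 543 = 1031 ≡ 460 (mod 571)
460 - 469 = -9 ≡ 562 (mod 571)
562 - 394 = 168
168 + 463 = 631 ≡ 60 (mod 571)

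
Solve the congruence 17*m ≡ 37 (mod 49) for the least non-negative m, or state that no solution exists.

gcd(17, 49) = 1, so a unique solution mod 49 exists.
17⁻¹ ≡ 26 (mod 49).
m ≡ 26*37 ≡ 31 (mod 49).

31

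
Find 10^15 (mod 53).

47

10^1 ≡ 10 (mod 53)
10^2 ≡ 10^2 = 100 ≡ 47 (mod 53)
10^4 ≡ 47^2 = 2209 ≡ 36 (mod 53)
10^8 ≡ 36^2 = 1296 ≡ 24 (mod 53)
10^15 = 10^8 * 10^4 * 10^2 * 10^1 ≡ 24 * 36 * 47 * 10 (mod 53).
Accumulate the product:
24 * 36 = 864 ≡ 16
16 * 47 = 752 ≡ 10
10 * 10 = 100 ≡ 47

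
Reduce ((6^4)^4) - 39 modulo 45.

42

(6)^4 ≡ 36 (mod 45)
(36)^4 ≡ 36 (mod 45)
36 - 39 = -3 ≡ 42 (mod 45)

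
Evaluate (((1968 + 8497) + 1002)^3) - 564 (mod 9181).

7969

1968 + 8497 = 10465 ≡ 1284 (mod 9181)
1284 + 1002 = 2286
(2286)^3 ≡ 8533 (mod 9181)
8533 - 564 = 7969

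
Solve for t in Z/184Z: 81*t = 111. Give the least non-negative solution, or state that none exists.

15

gcd(81, 184) = 1, so a unique solution mod 184 exists.
81⁻¹ ≡ 25 (mod 184).
t ≡ 25*111 ≡ 15 (mod 184).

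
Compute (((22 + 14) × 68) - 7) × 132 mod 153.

22 + 14 = 36
36 × 68 = 2448 ≡ 0 (mod 153)
0 - 7 = -7 ≡ 146 (mod 153)
146 × 132 = 19272 ≡ 147 (mod 153)

147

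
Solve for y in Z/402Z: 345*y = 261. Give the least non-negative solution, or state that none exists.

gcd(345, 402) = 3, and 3 | 261, so solutions exist.
Divide through by 3: 115*y = 87 (mod 134).
115⁻¹ ≡ 7 (mod 134).
y ≡ 7*87 ≡ 73 (mod 134).
The smallest non-negative solution is y = 73.

73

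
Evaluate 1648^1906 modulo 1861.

1906 in binary is 11101110010, i.e. 1906 = 1024 + 512 + 256 + 64 + 32 + 16 + 2.
1648^1 ≡ 1648 (mod 1861)
1648^2 ≡ 1648^2 = 2715904 ≡ 705 (mod 1861)
1648^4 ≡ 705^2 = 497025 ≡ 138 (mod 1861)
1648^8 ≡ 138^2 = 19044 ≡ 434 (mod 1861)
1648^16 ≡ 434^2 = 188356 ≡ 395 (mod 1861)
1648^32 ≡ 395^2 = 156025 ≡ 1562 (mod 1861)
1648^64 ≡ 1562^2 = 2439844 ≡ 73 (mod 1861)
1648^128 ≡ 73^2 = 5329 ≡ 1607 (mod 1861)
1648^256 ≡ 1607^2 = 2582449 ≡ 1242 (mod 1861)
1648^512 ≡ 1242^2 = 1542564 ≡ 1656 (mod 1861)
1648^1024 ≡ 1656^2 = 2742336 ≡ 1083 (mod 1861)
1648^1906 = 1648^1024 × 1648^512 × 1648^256 × 1648^64 × 1648^32 × 1648^16 × 1648^2 ≡ 1083 × 1656 × 1242 × 73 × 1562 × 395 × 705 (mod 1861).
Accumulate the product:
1083 × 1656 = 1793448 ≡ 1305
1305 × 1242 = 1620810 ≡ 1740
1740 × 73 = 127020 ≡ 472
472 × 1562 = 737264 ≡ 308
308 × 395 = 121660 ≡ 695
695 × 705 = 489975 ≡ 532

532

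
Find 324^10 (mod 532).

324^1 ≡ 324 (mod 532)
324^2 ≡ 324^2 = 104976 ≡ 172 (mod 532)
324^4 ≡ 172^2 = 29584 ≡ 324 (mod 532)
324^8 ≡ 324^2 = 104976 ≡ 172 (mod 532)
324^10 = 324^8 · 324^2 ≡ 172 · 172 (mod 532).
172 · 172 = 29584 ≡ 324 (mod 532).

324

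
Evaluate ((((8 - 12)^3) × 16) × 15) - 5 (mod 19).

6

8 - 12 = -4 ≡ 15 (mod 19)
(15)^3 ≡ 12 (mod 19)
12 × 16 = 192 ≡ 2 (mod 19)
2 × 15 = 30 ≡ 11 (mod 19)
11 - 5 = 6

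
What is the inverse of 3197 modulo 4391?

4391 = 1·3197 + 1194
3197 = 2·1194 + 809
1194 = 1·809 + 385
809 = 2·385 + 39
385 = 9·39 + 34
39 = 1·34 + 5
34 = 6·5 + 4
5 = 1·4 + 1
4 = 4·1 + 0
gcd(3197, 4391) = 1, so the inverse exists.
Back-substitute for 1:
1 = 1·5 − 1·4
  = −1·34 + 7·5
  = 7·39 − 8·34
  = −8·385 + 79·39
  = 79·809 − 166·385
  = −166·1194 + 245·809
  = 245·3197 − 656·1194
  = −656·4391 + 901·3197
So 3197⁻¹ ≡ 901 (mod 4391).

901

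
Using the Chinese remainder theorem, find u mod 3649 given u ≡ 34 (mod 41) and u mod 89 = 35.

3150

41⁻¹ mod 89: 41*76 ≡ 1 (mod 89), so 41⁻¹ ≡ 76.
u = 34 + 41*((35 − 34)*76 mod 89) = 34 + 41*76 = 3150.
Check: 3150 mod 41 = 34, 3150 mod 89 = 35. ✓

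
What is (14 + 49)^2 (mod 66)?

14 + 49 = 63
(63)^2 ≡ 9 (mod 66)

9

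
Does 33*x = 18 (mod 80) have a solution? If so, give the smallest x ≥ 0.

gcd(33, 80) = 1, so a unique solution mod 80 exists.
33⁻¹ ≡ 17 (mod 80).
x ≡ 17*18 ≡ 66 (mod 80).

66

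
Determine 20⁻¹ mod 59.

3

Apply the Euclidean algorithm and back-substitute:
59 = 2*20 + 19
20 = 1*19 + 1
19 = 19*1 + 0
gcd(20, 59) = 1, so the inverse exists.
Back-substitute for 1:
1 = 1*20 − 1*19
  = −1*59 + 3*20
So 20⁻¹ ≡ 3 (mod 59).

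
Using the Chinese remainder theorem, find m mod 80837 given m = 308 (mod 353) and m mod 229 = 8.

35961

353⁻¹ mod 229: 353*205 ≡ 1 (mod 229), so 353⁻¹ ≡ 205.
m = 308 + 353*((8 − 308)*205 mod 229) = 308 + 353*101 = 35961.
Check: 35961 mod 353 = 308, 35961 mod 229 = 8. ✓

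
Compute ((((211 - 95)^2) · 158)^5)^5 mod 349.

211 - 95 = 116
(116)^2 ≡ 194 (mod 349)
194 · 158 = 30652 ≡ 289 (mod 349)
(289)^5 ≡ 269 (mod 349)
(269)^5 ≡ 88 (mod 349)

88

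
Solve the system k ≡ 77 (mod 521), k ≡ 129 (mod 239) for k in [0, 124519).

521⁻¹ mod 239: 521·189 ≡ 1 (mod 239), so 521⁻¹ ≡ 189.
k = 77 + 521·((129 − 77)·189 mod 239) = 77 + 521·29 = 15186.
Check: 15186 mod 521 = 77, 15186 mod 239 = 129. ✓

15186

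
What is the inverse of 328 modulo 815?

By the extended Euclidean algorithm:
815 = 2·328 + 159
328 = 2·159 + 10
159 = 15·10 + 9
10 = 1·9 + 1
9 = 9·1 + 0
gcd(328, 815) = 1, so the inverse exists.
Back-substitute for 1:
1 = 1·10 − 1·9
  = −1·159 + 16·10
  = 16·328 − 33·159
  = −33·815 + 82·328
So 328⁻¹ ≡ 82 (mod 815).

82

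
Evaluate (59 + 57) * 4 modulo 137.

59 + 57 = 116
116 * 4 = 464 ≡ 53 (mod 137)

53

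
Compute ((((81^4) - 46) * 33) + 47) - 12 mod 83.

(81)^4 ≡ 16 (mod 83)
16 - 46 = -30 ≡ 53 (mod 83)
53 * 33 = 1749 ≡ 6 (mod 83)
6 + 47 = 53
53 - 12 = 41

41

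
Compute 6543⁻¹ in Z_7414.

1413

7414 = 1*6543 + 871
6543 = 7*871 + 446
871 = 1*446 + 425
446 = 1*425 + 21
425 = 20*21 + 5
21 = 4*5 + 1
5 = 5*1 + 0
gcd(6543, 7414) = 1, so the inverse exists.
Back-substitute for 1:
1 = 1*21 − 4*5
  = −4*425 + 81*21
  = 81*446 − 85*425
  = −85*871 + 166*446
  = 166*6543 − 1247*871
  = −1247*7414 + 1413*6543
So 6543⁻¹ ≡ 1413 (mod 7414).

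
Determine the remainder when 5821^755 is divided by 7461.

Using repeated squaring:
5821^1 ≡ 5821 (mod 7461)
5821^2 ≡ 5821^2 = 33884041 ≡ 3640 (mod 7461)
5821^4 ≡ 3640^2 = 13249600 ≡ 6325 (mod 7461)
5821^8 ≡ 6325^2 = 40005625 ≡ 7204 (mod 7461)
5821^16 ≡ 7204^2 = 51897616 ≡ 6361 (mod 7461)
5821^32 ≡ 6361^2 = 40462321 ≡ 1318 (mod 7461)
5821^64 ≡ 1318^2 = 1737124 ≡ 6172 (mod 7461)
5821^128 ≡ 6172^2 = 38093584 ≡ 5179 (mod 7461)
5821^256 ≡ 5179^2 = 26822041 ≡ 7207 (mod 7461)
5821^512 ≡ 7207^2 = 51940849 ≡ 4828 (mod 7461)
5821^755 = 5821^512 * 5821^128 * 5821^64 * 5821^32 * 5821^16 * 5821^2 * 5821^1 ≡ 4828 * 5179 * 6172 * 1318 * 6361 * 3640 * 5821 (mod 7461).
Accumulate the product:
4828 * 5179 = 25004212 ≡ 2401
2401 * 6172 = 14818972 ≡ 1426
1426 * 1318 = 1879468 ≡ 6757
6757 * 6361 = 42981277 ≡ 5917
5917 * 3640 = 21537880 ≡ 5434
5434 * 5821 = 31631314 ≡ 4135

4135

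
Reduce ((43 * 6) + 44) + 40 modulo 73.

50

43 * 6 = 258 ≡ 39 (mod 73)
39 + 44 = 83 ≡ 10 (mod 73)
10 + 40 = 50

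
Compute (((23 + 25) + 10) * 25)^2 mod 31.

23 + 25 = 48 ≡ 17 (mod 31)
17 + 10 = 27
27 * 25 = 675 ≡ 24 (mod 31)
(24)^2 ≡ 18 (mod 31)

18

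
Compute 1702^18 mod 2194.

520

By square-and-multiply:
1702^1 ≡ 1702 (mod 2194)
1702^2 ≡ 1702^2 = 2896804 ≡ 724 (mod 2194)
1702^4 ≡ 724^2 = 524176 ≡ 2004 (mod 2194)
1702^8 ≡ 2004^2 = 4016016 ≡ 996 (mod 2194)
1702^16 ≡ 996^2 = 992016 ≡ 328 (mod 2194)
1702^18 = 1702^16 × 1702^2 ≡ 328 × 724 (mod 2194).
328 × 724 = 237472 ≡ 520 (mod 2194).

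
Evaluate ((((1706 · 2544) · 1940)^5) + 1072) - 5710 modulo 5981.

1706 · 2544 = 4340064 ≡ 3839 (mod 5981)
3839 · 1940 = 7447660 ≡ 1315 (mod 5981)
(1315)^5 ≡ 206 (mod 5981)
206 + 1072 = 1278
1278 - 5710 = -4432 ≡ 1549 (mod 5981)

1549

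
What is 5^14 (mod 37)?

Using repeated squaring:
14 in binary is 1110, i.e. 14 = 8 + 4 + 2.
5^1 ≡ 5 (mod 37)
5^2 ≡ 5^2 = 25 (mod 37)
5^4 ≡ 25^2 = 625 ≡ 33 (mod 37)
5^8 ≡ 33^2 = 1089 ≡ 16 (mod 37)
5^14 = 5^8 * 5^4 * 5^2 ≡ 16 * 33 * 25 (mod 37).
Accumulate the product:
16 * 33 = 528 ≡ 10
10 * 25 = 250 ≡ 28

28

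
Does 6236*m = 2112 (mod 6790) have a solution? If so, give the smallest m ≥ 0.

1087

gcd(6236, 6790) = 2, and 2 | 2112, so solutions exist.
Divide through by 2: 3118*m ≡ 1056 (mod 3395).
3118⁻¹ ≡ 2917 (mod 3395).
m ≡ 2917*1056 ≡ 1087 (mod 3395).
The smallest non-negative solution is m = 1087.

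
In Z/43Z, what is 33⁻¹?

43 = 1*33 + 10
33 = 3*10 + 3
10 = 3*3 + 1
3 = 3*1 + 0
gcd(33, 43) = 1, so the inverse exists.
Back-substitute for 1:
1 = 1*10 − 3*3
  = −3*33 + 10*10
  = 10*43 − 13*33
So 33⁻¹ ≡ −13 ≡ 30 (mod 43).

30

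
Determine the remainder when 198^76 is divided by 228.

144

76 in binary is 1001100, i.e. 76 = 64 + 8 + 4.
198^1 ≡ 198 (mod 228)
198^2 ≡ 198^2 = 39204 ≡ 216 (mod 228)
198^4 ≡ 216^2 = 46656 ≡ 144 (mod 228)
198^8 ≡ 144^2 = 20736 ≡ 216 (mod 228)
198^16 ≡ 216^2 = 46656 ≡ 144 (mod 228)
198^32 ≡ 144^2 = 20736 ≡ 216 (mod 228)
198^64 ≡ 216^2 = 46656 ≡ 144 (mod 228)
198^76 = 198^64 × 198^8 × 198^4 ≡ 144 × 216 × 144 (mod 228).
Accumulate the product:
144 × 216 = 31104 ≡ 96
96 × 144 = 13824 ≡ 144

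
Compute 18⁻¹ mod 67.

41

Apply the Euclidean algorithm and back-substitute:
67 = 3×18 + 13
18 = 1×13 + 5
13 = 2×5 + 3
5 = 1×3 + 2
3 = 1×2 + 1
2 = 2×1 + 0
gcd(18, 67) = 1, so the inverse exists.
Bézout: 1 = 7×67 − 26×18.
So 18⁻¹ ≡ −26 ≡ 41 (mod 67).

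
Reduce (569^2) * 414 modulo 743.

(569)^2 ≡ 556 (mod 743)
556 * 414 = 230184 ≡ 597 (mod 743)

597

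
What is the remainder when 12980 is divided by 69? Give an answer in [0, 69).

12980 = 188×69 + 8, so 12980 ≡ 8 (mod 69).

8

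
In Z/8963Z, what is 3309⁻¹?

5309

Run the extended Euclidean algorithm:
8963 = 2·3309 + 2345
3309 = 1·2345 + 964
2345 = 2·964 + 417
964 = 2·417 + 130
417 = 3·130 + 27
130 = 4·27 + 22
27 = 1·22 + 5
22 = 4·5 + 2
5 = 2·2 + 1
2 = 2·1 + 0
gcd(3309, 8963) = 1, so the inverse exists.
Back-substitute for 1:
1 = 1·5 − 2·2
  = −2·22 + 9·5
  = 9·27 − 11·22
  = −11·130 + 53·27
  = 53·417 − 170·130
  = −170·964 + 393·417
  = 393·2345 − 956·964
  = −956·3309 + 1349·2345
  = 1349·8963 − 3654·3309
So 3309⁻¹ ≡ −3654 ≡ 5309 (mod 8963).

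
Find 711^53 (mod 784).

Compute successive squares:
711^1 ≡ 711 (mod 784)
711^2 ≡ 711^2 = 505521 ≡ 625 (mod 784)
711^4 ≡ 625^2 = 390625 ≡ 193 (mod 784)
711^8 ≡ 193^2 = 37249 ≡ 401 (mod 784)
711^16 ≡ 401^2 = 160801 ≡ 81 (mod 784)
711^32 ≡ 81^2 = 6561 ≡ 289 (mod 784)
711^53 = 711^32 × 711^16 × 711^4 × 711^1 ≡ 289 × 81 × 193 × 711 (mod 784).
Accumulate the product:
289 × 81 = 23409 ≡ 673
673 × 193 = 129889 ≡ 529
529 × 711 = 376119 ≡ 583

583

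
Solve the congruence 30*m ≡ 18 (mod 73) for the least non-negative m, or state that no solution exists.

59

gcd(30, 73) = 1, so a unique solution mod 73 exists.
30⁻¹ ≡ 56 (mod 73).
m ≡ 56*18 ≡ 59 (mod 73).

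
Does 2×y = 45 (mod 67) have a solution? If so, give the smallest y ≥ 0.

56

gcd(2, 67) = 1, so a unique solution mod 67 exists.
2⁻¹ ≡ 34 (mod 67).
y ≡ 34×45 ≡ 56 (mod 67).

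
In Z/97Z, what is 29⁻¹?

87

97 = 3*29 + 10
29 = 2*10 + 9
10 = 1*9 + 1
9 = 9*1 + 0
gcd(29, 97) = 1, so the inverse exists.
Back-substitute for 1:
1 = 1*10 − 1*9
  = −1*29 + 3*10
  = 3*97 − 10*29
So 29⁻¹ ≡ −10 ≡ 87 (mod 97).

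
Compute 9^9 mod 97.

9 in binary is 1001, i.e. 9 = 8 + 1.
9^1 ≡ 9 (mod 97)
9^2 ≡ 9^2 = 81 (mod 97)
9^4 ≡ 81^2 = 6561 ≡ 62 (mod 97)
9^8 ≡ 62^2 = 3844 ≡ 61 (mod 97)
9^9 = 9^8 * 9^1 ≡ 61 * 9 (mod 97).
61 * 9 = 549 ≡ 64 (mod 97).

64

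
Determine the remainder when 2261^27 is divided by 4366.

961

Using repeated squaring:
27 in binary is 11011, i.e. 27 = 16 + 8 + 2 + 1.
2261^1 ≡ 2261 (mod 4366)
2261^2 ≡ 2261^2 = 5112121 ≡ 3901 (mod 4366)
2261^4 ≡ 3901^2 = 15217801 ≡ 2291 (mod 4366)
2261^8 ≡ 2291^2 = 5248681 ≡ 749 (mod 4366)
2261^16 ≡ 749^2 = 561001 ≡ 2153 (mod 4366)
2261^27 = 2261^16 * 2261^8 * 2261^2 * 2261^1 ≡ 2153 * 749 * 3901 * 2261 (mod 4366).
Accumulate the product:
2153 * 749 = 1612597 ≡ 1543
1543 * 3901 = 6019243 ≡ 2895
2895 * 2261 = 6545595 ≡ 961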